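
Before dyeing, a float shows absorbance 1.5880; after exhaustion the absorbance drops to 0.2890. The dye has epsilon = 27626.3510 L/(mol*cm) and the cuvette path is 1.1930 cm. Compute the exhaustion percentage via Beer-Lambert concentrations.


c_initial = A_i / (epsilon * l) = 1.5880 / (27626.3510 * 1.1930) = 4.8182e-05 mol/L
c_final = A_f / (epsilon * l) = 0.2890 / (27626.3510 * 1.1930) = 8.7687e-06 mol/L
Exhaustion = (c_initial - c_final) / c_initial * 100 = (4.8182e-05 - 8.7687e-06) / 4.8182e-05 * 100 = 81.8010 %


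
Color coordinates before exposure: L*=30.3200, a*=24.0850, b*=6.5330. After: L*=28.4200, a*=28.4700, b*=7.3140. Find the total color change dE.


dL = -1.9000, da = 4.3850, db = 0.7810
dE = sqrt((-1.9000)^2 + 4.3850^2 + 0.7810^2) = 4.8423


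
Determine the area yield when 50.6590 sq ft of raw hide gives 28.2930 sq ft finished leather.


Formula: Yield = finished / raw * 100
Substituting: Yield = 28.2930 / 50.6590 * 100
Result: 55.8499 %


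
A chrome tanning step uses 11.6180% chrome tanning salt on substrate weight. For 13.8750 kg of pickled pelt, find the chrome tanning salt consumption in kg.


Formula: Chrome = substrate * pct / 100
Substituting: Chrome = 13.8750 * 11.6180 / 100
Result: 1.6120 kg


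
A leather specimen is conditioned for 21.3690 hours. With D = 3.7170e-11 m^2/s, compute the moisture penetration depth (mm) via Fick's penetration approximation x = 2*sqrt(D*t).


t = 21.3690 hr * 3600 = 76928.4000 s
D * t = 3.7170e-11 * 76928.4000 = 2.8594e-06
x = 2 * sqrt(D*t) = 2 * sqrt(2.8594e-06) = 0.00338197 m = 3.3820 mm


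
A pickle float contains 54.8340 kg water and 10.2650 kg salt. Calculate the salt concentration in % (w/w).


Formula: Conc = salt / (water + salt) * 100
Substituting: Conc = 10.2650 / (54.8340 + 10.2650) * 100
Result: 15.7683 %


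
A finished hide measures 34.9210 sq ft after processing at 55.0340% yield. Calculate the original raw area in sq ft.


Formula: raw = finished * 100 / yield
Substituting: raw = 34.9210 * 100 / 55.0340
Result: 63.4535 sq ft


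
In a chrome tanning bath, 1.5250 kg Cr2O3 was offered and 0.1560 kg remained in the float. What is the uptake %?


Formula: Uptake = (offered - residual) / offered * 100
Substituting: Uptake = (1.5250 - 0.1560) / 1.5250 * 100
Result: 89.7705 %


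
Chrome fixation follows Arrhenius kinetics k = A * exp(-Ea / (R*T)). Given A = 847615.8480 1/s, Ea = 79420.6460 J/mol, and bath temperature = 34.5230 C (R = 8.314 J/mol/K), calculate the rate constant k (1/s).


T_K = T_C + 273.15 = 34.5230 + 273.15 = 307.6730 K
exponent = -Ea / (R * T_K) = -79420.6460 / (8.314 * 307.6730) = -31.0480
k = A * exp(exponent) = 847615.8480 * exp(-31.0480) = 2.7811e-08 1/s


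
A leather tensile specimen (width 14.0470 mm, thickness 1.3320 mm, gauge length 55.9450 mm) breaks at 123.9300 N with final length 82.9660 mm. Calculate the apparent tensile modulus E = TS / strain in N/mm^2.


TS = F / (w * t) = 123.9300 / (14.0470 * 1.3320) = 6.6235 N/mm^2
strain = (Lf - L0) / L0 = (82.9660 - 55.9450) / 55.9450 = 0.4830
E = TS / strain = 6.6235 / 0.4830 = 13.7135 N/mm^2


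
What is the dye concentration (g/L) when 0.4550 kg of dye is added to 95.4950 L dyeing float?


Formula: Conc = dye_mass(kg) / volume(L) * 1000
Substituting: Conc = 0.4550 / 95.4950 * 1000
Result: 4.7646 g/L


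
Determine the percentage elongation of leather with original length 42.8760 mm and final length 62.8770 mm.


Formula: Elongation = (Lf - L0) / L0 * 100
Substituting: Elongation = (62.8770 - 42.8760) / 42.8760 * 100
Result: 46.6485 %


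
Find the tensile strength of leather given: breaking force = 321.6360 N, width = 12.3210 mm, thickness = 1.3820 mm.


Formula: TS = force / (width * thickness)
Substituting: TS = 321.6360 / (12.3210 * 1.3820)
Result: 18.8891 N/mm^2


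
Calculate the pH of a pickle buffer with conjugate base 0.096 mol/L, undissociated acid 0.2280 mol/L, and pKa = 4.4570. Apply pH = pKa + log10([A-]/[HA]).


ratio = [A-] / [HA] = 0.096 / 0.2280 = 0.4211
log10(ratio) = -0.3757
pH = pKa + log10(ratio) = 4.4570 - 0.3757 = 4.0813


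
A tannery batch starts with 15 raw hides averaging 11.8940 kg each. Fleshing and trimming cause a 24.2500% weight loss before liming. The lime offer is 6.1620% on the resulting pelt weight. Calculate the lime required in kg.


Total_raw = N * avg_wt = 15 * 11.8940 = 178.4100 kg
Substrate = Total_raw * (1 - loss/100) = 178.4100 * (1 - 24.2500/100) = 135.1456 kg
Lime = Substrate * pct / 100 = 135.1456 * 6.1620 / 100 = 8.3277 kg


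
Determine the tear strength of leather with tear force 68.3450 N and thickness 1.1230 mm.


Formula: Tear strength = force / thickness
Substituting: Tear strength = 68.3450 / 1.1230
Result: 60.8593 N/mm


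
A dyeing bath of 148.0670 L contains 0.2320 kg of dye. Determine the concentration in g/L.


Formula: Conc = dye_mass(kg) / volume(L) * 1000
Substituting: Conc = 0.2320 / 148.0670 * 1000
Result: 1.5669 g/L


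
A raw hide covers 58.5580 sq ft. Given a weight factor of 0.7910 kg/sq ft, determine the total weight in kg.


Formula: Weight = area * weight_per_sqft
Substituting: Weight = 58.5580 * 0.7910
Result: 46.3194 kg


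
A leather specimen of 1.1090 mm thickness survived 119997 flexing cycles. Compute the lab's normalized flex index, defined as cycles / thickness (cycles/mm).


Formula: Index = cycles / thickness
Substituting: Index = 119997 / 1.1090
Result: 108202.8855 cycles/mm


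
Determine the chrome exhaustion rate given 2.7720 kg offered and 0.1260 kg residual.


Formula: Uptake = (offered - residual) / offered * 100
Substituting: Uptake = (2.7720 - 0.1260) / 2.7720 * 100
Result: 95.4545 %


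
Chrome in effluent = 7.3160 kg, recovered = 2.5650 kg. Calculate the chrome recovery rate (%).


Formula: Recovery = recovered / input * 100
Substituting: Recovery = 2.5650 / 7.3160 * 100
Result: 35.0601 %


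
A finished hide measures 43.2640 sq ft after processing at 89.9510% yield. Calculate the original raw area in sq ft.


Formula: raw = finished * 100 / yield
Substituting: raw = 43.2640 * 100 / 89.9510
Result: 48.0973 sq ft


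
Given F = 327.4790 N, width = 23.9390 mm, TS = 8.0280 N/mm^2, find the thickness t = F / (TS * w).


Formula: t = F / (TS * w)
Substituting: t = 327.4790 / (8.0280 * 23.9390)
Result: 1.7040 mm


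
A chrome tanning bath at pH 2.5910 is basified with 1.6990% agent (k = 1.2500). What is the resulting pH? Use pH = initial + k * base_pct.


Formula: pH_final = pH_initial + k * base_pct
Substituting: pH_final = 2.5910 + 1.2500 * 1.6990
Result: 4.7148


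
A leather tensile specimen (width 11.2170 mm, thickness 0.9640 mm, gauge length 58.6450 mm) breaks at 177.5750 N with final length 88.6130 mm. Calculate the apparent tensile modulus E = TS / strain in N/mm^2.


TS = F / (w * t) = 177.5750 / (11.2170 * 0.9640) = 16.4221 N/mm^2
strain = (Lf - L0) / L0 = (88.6130 - 58.6450) / 58.6450 = 0.5110
E = TS / strain = 16.4221 / 0.5110 = 32.1367 N/mm^2


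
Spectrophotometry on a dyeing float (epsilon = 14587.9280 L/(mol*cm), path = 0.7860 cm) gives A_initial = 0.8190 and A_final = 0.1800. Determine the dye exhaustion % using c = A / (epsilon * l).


c_initial = A_i / (epsilon * l) = 0.8190 / (14587.9280 * 0.7860) = 7.1428e-05 mol/L
c_final = A_f / (epsilon * l) = 0.1800 / (14587.9280 * 0.7860) = 1.5698e-05 mol/L
Exhaustion = (c_initial - c_final) / c_initial * 100 = (7.1428e-05 - 1.5698e-05) / 7.1428e-05 * 100 = 78.0220 %


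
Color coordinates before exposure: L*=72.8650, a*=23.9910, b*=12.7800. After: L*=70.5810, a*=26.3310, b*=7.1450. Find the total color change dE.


dL = -2.2840, da = 2.3400, db = -5.6350
dE = sqrt((-2.2840)^2 + 2.3400^2 + (-5.6350)^2) = 6.5150


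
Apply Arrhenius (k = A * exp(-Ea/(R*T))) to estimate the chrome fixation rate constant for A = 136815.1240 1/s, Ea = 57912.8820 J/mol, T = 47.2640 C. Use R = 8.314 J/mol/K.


T_K = T_C + 273.15 = 47.2640 + 273.15 = 320.4140 K
exponent = -Ea / (R * T_K) = -57912.8820 / (8.314 * 320.4140) = -21.7397
k = A * exp(exponent) = 136815.1240 * exp(-21.7397) = 4.9511e-05 1/s


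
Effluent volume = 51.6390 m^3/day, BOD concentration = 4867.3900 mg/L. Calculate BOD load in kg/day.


Formula: BOD_load = volume * conc / 1000
Substituting: BOD_load = 51.6390 * 4867.3900 / 1000
Result: 251.3472 kg/day


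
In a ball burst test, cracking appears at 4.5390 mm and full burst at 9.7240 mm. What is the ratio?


Formula: Ratio = crack / burst
Substituting: Ratio = 4.5390 / 9.7240
Result: 0.4668


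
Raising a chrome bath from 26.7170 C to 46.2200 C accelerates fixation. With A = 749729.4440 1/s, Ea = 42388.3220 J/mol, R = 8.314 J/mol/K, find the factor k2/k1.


T1 = 26.7170 + 273.15 = 299.8670 K; T2 = 46.2200 + 273.15 = 319.3700 K
k1 = A * exp(-Ea/(R*T1)) = 749729.4440 * exp(-42388.3220/(8.314*299.8670)) = 0.0309672 1/s
k2 = A * exp(-Ea/(R*T2)) = 749729.4440 * exp(-42388.3220/(8.314*319.3700)) = 0.0874624 1/s
k2/k1 = 0.0874624 / 0.0309672 = 2.8244


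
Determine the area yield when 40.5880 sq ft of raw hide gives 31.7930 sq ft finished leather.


Formula: Yield = finished / raw * 100
Substituting: Yield = 31.7930 / 40.5880 * 100
Result: 78.3310 %


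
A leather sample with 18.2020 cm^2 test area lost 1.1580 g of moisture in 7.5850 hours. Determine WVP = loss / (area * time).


Formula: WVP = loss / (area * time)
Substituting: WVP = 1.1580 / (18.2020 * 7.5850)
Result: 0.00838753 g/(cm^2*hr)


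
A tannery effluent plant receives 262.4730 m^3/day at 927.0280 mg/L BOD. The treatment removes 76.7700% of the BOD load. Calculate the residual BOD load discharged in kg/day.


Load_in = volume * conc / 1000 = 262.4730 * 927.0280 / 1000 = 243.3198 kg/day
Removed = Load_in * eff / 100 = 243.3198 * 76.7700 / 100 = 186.7966 kg/day
Load_out = Load_in - Removed = 243.3198 - 186.7966 = 56.5232 kg/day


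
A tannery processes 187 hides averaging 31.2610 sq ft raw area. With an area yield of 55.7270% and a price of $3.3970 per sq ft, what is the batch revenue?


Raw_total = N * avg_area = 187 * 31.2610 = 5845.8070 sq ft
Finished = Raw_total * yield / 100 = 5845.8070 * 55.7270 / 100 = 3257.6929 sq ft
Value = Finished * price = 3257.6929 * 3.3970 = 11066.3827 $


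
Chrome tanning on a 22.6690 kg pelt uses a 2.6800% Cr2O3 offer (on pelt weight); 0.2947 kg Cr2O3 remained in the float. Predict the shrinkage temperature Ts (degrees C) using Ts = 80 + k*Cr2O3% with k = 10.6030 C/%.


Offered = pelt * offer_pct / 100 = 22.6690 * 2.6800 / 100 = 0.6075 kg
Uptake = offered - residual = 0.6075 - 0.2947 = 0.3128 kg
Cr2O3% on pelt = uptake / pelt * 100 = 0.3128 / 22.6690 * 100 = 1.3800 %
Ts = 80 + k * Cr2O3% = 80 + 10.6030 * 1.3800 = 94.6320 C


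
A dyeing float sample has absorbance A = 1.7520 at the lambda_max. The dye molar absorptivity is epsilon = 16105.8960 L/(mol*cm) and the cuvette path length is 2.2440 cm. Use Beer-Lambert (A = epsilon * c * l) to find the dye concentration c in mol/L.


Formula: c = A / (epsilon * l)
Substituting: c = 1.7520 / (16105.8960 * 2.2440)
Result: 4.8476e-05 mol/L


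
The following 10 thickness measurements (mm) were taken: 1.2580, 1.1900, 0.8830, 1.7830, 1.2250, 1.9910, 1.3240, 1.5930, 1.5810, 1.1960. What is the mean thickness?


Formula: Average = sum / n
Substituting: Average = 14.0240 / 10
Result: 1.4024 mm


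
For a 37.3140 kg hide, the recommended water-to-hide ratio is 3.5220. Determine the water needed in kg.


Formula: Water = hide_weight * ratio
Substituting: Water = 37.3140 * 3.5220
Result: 131.4199 kg


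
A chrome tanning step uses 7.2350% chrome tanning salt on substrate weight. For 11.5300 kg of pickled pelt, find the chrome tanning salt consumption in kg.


Formula: Chrome = substrate * pct / 100
Substituting: Chrome = 11.5300 * 7.2350 / 100
Result: 0.8342 kg


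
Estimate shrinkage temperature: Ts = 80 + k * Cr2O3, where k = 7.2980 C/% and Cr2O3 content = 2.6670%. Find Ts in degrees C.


Formula: Ts = 80 + k * Cr2O3
Substituting: Ts = 80 + 7.2980 * 2.6670
Result: 99.4638 C


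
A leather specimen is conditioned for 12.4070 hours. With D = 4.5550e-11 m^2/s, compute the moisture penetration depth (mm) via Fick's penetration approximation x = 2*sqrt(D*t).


t = 12.4070 hr * 3600 = 44665.2000 s
D * t = 4.5550e-11 * 44665.2000 = 2.0345e-06
x = 2 * sqrt(D*t) = 2 * sqrt(2.0345e-06) = 0.00285272 m = 2.8527 mm


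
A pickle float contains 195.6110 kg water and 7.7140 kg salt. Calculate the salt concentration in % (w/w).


Formula: Conc = salt / (water + salt) * 100
Substituting: Conc = 7.7140 / (195.6110 + 7.7140) * 100
Result: 3.7939 %


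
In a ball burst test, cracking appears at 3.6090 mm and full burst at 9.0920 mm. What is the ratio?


Formula: Ratio = crack / burst
Substituting: Ratio = 3.6090 / 9.0920
Result: 0.3969


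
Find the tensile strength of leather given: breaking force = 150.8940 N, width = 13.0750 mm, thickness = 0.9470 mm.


Formula: TS = force / (width * thickness)
Substituting: TS = 150.8940 / (13.0750 * 0.9470)
Result: 12.1865 N/mm^2


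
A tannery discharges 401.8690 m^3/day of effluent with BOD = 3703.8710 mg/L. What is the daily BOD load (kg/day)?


Formula: BOD_load = volume * conc / 1000
Substituting: BOD_load = 401.8690 * 3703.8710 / 1000
Result: 1488.4709 kg/day


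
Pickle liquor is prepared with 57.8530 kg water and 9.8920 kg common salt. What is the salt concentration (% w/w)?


Formula: Conc = salt / (water + salt) * 100
Substituting: Conc = 9.8920 / (57.8530 + 9.8920) * 100
Result: 14.6018 %


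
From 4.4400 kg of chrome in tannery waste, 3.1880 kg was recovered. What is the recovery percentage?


Formula: Recovery = recovered / input * 100
Substituting: Recovery = 3.1880 / 4.4400 * 100
Result: 71.8018 %


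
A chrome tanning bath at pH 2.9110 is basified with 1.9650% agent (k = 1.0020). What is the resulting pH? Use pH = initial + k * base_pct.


Formula: pH_final = pH_initial + k * base_pct
Substituting: pH_final = 2.9110 + 1.0020 * 1.9650
Result: 4.8799


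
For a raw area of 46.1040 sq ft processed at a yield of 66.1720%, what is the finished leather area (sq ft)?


Formula: finished = raw * yield / 100
Substituting: finished = 46.1040 * 66.1720 / 100
Result: 30.5079 sq ft


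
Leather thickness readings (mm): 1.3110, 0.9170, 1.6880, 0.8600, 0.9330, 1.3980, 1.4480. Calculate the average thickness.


Formula: Average = sum / n
Substituting: Average = 8.5550 / 7
Result: 1.2221 mm


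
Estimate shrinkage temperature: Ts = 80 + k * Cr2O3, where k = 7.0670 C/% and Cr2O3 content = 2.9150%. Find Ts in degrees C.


Formula: Ts = 80 + k * Cr2O3
Substituting: Ts = 80 + 7.0670 * 2.9150
Result: 100.6003 C


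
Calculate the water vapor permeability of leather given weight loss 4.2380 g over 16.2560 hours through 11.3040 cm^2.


Formula: WVP = loss / (area * time)
Substituting: WVP = 4.2380 / (11.3040 * 16.2560)
Result: 0.023063 g/(cm^2*hr)


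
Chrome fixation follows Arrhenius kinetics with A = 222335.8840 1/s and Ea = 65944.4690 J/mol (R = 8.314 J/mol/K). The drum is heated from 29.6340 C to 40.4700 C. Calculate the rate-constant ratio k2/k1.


T1 = 29.6340 + 273.15 = 302.7840 K; T2 = 40.4700 + 273.15 = 313.6200 K
k1 = A * exp(-Ea/(R*T1)) = 222335.8840 * exp(-65944.4690/(8.314*302.7840)) = 9.3373e-07 1/s
k2 = A * exp(-Ea/(R*T2)) = 222335.8840 * exp(-65944.4690/(8.314*313.6200)) = 2.3084e-06 1/s
k2/k1 = 2.3084e-06 / 9.3373e-07 = 2.4722


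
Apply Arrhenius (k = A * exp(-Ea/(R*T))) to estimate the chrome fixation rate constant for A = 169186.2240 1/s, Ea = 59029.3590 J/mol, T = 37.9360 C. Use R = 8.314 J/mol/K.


T_K = T_C + 273.15 = 37.9360 + 273.15 = 311.0860 K
exponent = -Ea / (R * T_K) = -59029.3590 / (8.314 * 311.0860) = -22.8233
k = A * exp(exponent) = 169186.2240 * exp(-22.8233) = 2.0718e-05 1/s


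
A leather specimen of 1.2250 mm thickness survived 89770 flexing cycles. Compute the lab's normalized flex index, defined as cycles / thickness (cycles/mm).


Formula: Index = cycles / thickness
Substituting: Index = 89770 / 1.2250
Result: 73281.6327 cycles/mm


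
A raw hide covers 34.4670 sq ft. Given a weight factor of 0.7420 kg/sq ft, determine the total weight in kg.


Formula: Weight = area * weight_per_sqft
Substituting: Weight = 34.4670 * 0.7420
Result: 25.5745 kg


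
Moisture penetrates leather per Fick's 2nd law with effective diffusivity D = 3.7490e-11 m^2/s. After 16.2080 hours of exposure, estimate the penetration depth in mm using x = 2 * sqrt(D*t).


t = 16.2080 hr * 3600 = 58348.8000 s
D * t = 3.7490e-11 * 58348.8000 = 2.1875e-06
x = 2 * sqrt(D*t) = 2 * sqrt(2.1875e-06) = 0.00295804 m = 2.9580 mm


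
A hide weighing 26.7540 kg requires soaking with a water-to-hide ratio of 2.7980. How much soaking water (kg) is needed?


Formula: Water = hide_weight * ratio
Substituting: Water = 26.7540 * 2.7980
Result: 74.8577 kg


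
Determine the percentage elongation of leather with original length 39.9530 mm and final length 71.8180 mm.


Formula: Elongation = (Lf - L0) / L0 * 100
Substituting: Elongation = (71.8180 - 39.9530) / 39.9530 * 100
Result: 79.7562 %


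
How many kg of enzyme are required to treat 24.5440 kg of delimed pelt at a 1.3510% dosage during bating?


Formula: Enzyme = substrate * pct / 100
Substituting: Enzyme = 24.5440 * 1.3510 / 100
Result: 0.3316 kg


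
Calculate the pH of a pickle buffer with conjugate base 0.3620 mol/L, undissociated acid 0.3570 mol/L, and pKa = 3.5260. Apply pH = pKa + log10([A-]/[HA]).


ratio = [A-] / [HA] = 0.3620 / 0.3570 = 1.0140
log10(ratio) = 0.00604035
pH = pKa + log10(ratio) = 3.5260 + 0.00604035 = 3.5320


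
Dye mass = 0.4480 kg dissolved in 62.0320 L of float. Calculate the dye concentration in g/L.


Formula: Conc = dye_mass(kg) / volume(L) * 1000
Substituting: Conc = 0.4480 / 62.0320 * 1000
Result: 7.2221 g/L


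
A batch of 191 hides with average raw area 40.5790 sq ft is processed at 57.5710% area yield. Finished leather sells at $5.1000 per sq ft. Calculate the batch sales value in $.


Raw_total = N * avg_area = 191 * 40.5790 = 7750.5890 sq ft
Finished = Raw_total * yield / 100 = 7750.5890 * 57.5710 / 100 = 4462.0916 sq ft
Value = Finished * price = 4462.0916 * 5.1000 = 22756.6671 $


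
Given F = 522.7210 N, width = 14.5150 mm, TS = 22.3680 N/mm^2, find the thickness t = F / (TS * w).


Formula: t = F / (TS * w)
Substituting: t = 522.7210 / (22.3680 * 14.5150)
Result: 1.6100 mm


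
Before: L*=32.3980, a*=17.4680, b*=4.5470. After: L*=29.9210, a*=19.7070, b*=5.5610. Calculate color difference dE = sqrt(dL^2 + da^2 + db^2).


dL = -2.4770, da = 2.2390, db = 1.0140
dE = sqrt((-2.4770)^2 + 2.2390^2 + 1.0140^2) = 3.4895


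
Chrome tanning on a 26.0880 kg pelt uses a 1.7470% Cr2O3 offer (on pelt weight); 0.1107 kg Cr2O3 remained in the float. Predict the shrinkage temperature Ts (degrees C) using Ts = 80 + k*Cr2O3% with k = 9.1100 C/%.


Offered = pelt * offer_pct / 100 = 26.0880 * 1.7470 / 100 = 0.4558 kg
Uptake = offered - residual = 0.4558 - 0.1107 = 0.3451 kg
Cr2O3% on pelt = uptake / pelt * 100 = 0.3451 / 26.0880 * 100 = 1.3227 %
Ts = 80 + k * Cr2O3% = 80 + 9.1100 * 1.3227 = 92.0495 C


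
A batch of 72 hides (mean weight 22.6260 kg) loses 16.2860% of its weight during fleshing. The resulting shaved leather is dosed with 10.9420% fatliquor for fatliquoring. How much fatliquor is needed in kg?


Total_raw = N * avg_wt = 72 * 22.6260 = 1629.0720 kg
Substrate = Total_raw * (1 - loss/100) = 1629.0720 * (1 - 16.2860/100) = 1363.7613 kg
Fat = Substrate * pct / 100 = 1363.7613 * 10.9420 / 100 = 149.2228 kg


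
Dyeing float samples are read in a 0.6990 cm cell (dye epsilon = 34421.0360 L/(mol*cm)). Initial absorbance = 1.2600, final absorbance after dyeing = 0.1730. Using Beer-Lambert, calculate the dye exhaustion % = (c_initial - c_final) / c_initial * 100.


c_initial = A_i / (epsilon * l) = 1.2600 / (34421.0360 * 0.6990) = 5.2368e-05 mol/L
c_final = A_f / (epsilon * l) = 0.1730 / (34421.0360 * 0.6990) = 7.1903e-06 mol/L
Exhaustion = (c_initial - c_final) / c_initial * 100 = (5.2368e-05 - 7.1903e-06) / 5.2368e-05 * 100 = 86.2698 %


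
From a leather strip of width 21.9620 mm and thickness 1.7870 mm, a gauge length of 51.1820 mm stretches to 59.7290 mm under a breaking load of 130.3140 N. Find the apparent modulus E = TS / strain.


TS = F / (w * t) = 130.3140 / (21.9620 * 1.7870) = 3.3204 N/mm^2
strain = (Lf - L0) / L0 = (59.7290 - 51.1820) / 51.1820 = 0.1670
E = TS / strain = 3.3204 / 0.1670 = 19.8837 N/mm^2


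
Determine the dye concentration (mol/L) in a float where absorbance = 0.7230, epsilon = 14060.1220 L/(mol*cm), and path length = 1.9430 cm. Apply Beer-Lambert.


Formula: c = A / (epsilon * l)
Substituting: c = 0.7230 / (14060.1220 * 1.9430)
Result: 2.6465e-05 mol/L


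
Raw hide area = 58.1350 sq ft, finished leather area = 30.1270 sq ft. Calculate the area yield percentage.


Formula: Yield = finished / raw * 100
Substituting: Yield = 30.1270 / 58.1350 * 100
Result: 51.8225 %


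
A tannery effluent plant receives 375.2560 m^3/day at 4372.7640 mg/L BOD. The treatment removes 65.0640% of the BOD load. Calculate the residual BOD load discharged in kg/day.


Load_in = volume * conc / 1000 = 375.2560 * 4372.7640 / 1000 = 1640.9059 kg/day
Removed = Load_in * eff / 100 = 1640.9059 * 65.0640 / 100 = 1067.6390 kg/day
Load_out = Load_in - Removed = 1640.9059 - 1067.6390 = 573.2669 kg/day


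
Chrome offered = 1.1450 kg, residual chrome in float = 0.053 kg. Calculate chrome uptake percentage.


Formula: Uptake = (offered - residual) / offered * 100
Substituting: Uptake = (1.1450 - 0.053) / 1.1450 * 100
Result: 95.3712 %


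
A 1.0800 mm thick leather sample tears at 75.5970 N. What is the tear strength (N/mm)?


Formula: Tear strength = force / thickness
Substituting: Tear strength = 75.5970 / 1.0800
Result: 69.9972 N/mm


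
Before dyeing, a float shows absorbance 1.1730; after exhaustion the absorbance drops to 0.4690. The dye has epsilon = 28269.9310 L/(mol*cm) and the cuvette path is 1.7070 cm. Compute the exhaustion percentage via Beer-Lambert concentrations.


c_initial = A_i / (epsilon * l) = 1.1730 / (28269.9310 * 1.7070) = 2.4307e-05 mol/L
c_final = A_f / (epsilon * l) = 0.4690 / (28269.9310 * 1.7070) = 9.7188e-06 mol/L
Exhaustion = (c_initial - c_final) / c_initial * 100 = (2.4307e-05 - 9.7188e-06) / 2.4307e-05 * 100 = 60.0171 %


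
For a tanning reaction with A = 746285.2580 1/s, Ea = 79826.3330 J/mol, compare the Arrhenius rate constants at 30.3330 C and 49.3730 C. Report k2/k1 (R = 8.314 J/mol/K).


T1 = 30.3330 + 273.15 = 303.4830 K; T2 = 49.3730 + 273.15 = 322.5230 K
k1 = A * exp(-Ea/(R*T1)) = 746285.2580 * exp(-79826.3330/(8.314*303.4830)) = 1.3581e-08 1/s
k2 = A * exp(-Ea/(R*T2)) = 746285.2580 * exp(-79826.3330/(8.314*322.5230)) = 8.7914e-08 1/s
k2/k1 = 8.7914e-08 / 1.3581e-08 = 6.4734


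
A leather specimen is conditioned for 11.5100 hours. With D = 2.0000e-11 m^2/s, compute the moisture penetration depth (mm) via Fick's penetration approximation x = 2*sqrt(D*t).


t = 11.5100 hr * 3600 = 41436.0000 s
D * t = 2.0000e-11 * 41436.0000 = 8.2872e-07
x = 2 * sqrt(D*t) = 2 * sqrt(8.2872e-07) = 0.00182068 m = 1.8207 mm


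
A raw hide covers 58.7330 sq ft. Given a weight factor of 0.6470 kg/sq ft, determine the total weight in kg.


Formula: Weight = area * weight_per_sqft
Substituting: Weight = 58.7330 * 0.6470
Result: 38.0003 kg


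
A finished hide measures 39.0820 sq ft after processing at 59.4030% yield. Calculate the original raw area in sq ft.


Formula: raw = finished * 100 / yield
Substituting: raw = 39.0820 * 100 / 59.4030
Result: 65.7913 sq ft


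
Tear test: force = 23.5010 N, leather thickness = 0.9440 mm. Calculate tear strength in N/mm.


Formula: Tear strength = force / thickness
Substituting: Tear strength = 23.5010 / 0.9440
Result: 24.8951 N/mm


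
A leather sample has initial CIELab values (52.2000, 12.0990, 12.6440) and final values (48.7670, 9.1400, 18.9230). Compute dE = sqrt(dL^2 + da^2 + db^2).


dL = -3.4330, da = -2.9590, db = 6.2790
dE = sqrt((-3.4330)^2 + (-2.9590)^2 + 6.2790^2) = 7.7438


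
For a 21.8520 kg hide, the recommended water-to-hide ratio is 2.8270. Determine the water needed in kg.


Formula: Water = hide_weight * ratio
Substituting: Water = 21.8520 * 2.8270
Result: 61.7756 kg


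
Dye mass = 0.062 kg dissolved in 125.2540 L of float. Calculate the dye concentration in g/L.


Formula: Conc = dye_mass(kg) / volume(L) * 1000
Substituting: Conc = 0.062 / 125.2540 * 1000
Result: 0.4950 g/L


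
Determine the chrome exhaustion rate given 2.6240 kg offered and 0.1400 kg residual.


Formula: Uptake = (offered - residual) / offered * 100
Substituting: Uptake = (2.6240 - 0.1400) / 2.6240 * 100
Result: 94.6646 %


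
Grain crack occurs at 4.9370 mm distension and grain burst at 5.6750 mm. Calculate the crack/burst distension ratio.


Formula: Ratio = crack / burst
Substituting: Ratio = 4.9370 / 5.6750
Result: 0.8700


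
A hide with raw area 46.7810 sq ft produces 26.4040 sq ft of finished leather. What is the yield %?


Formula: Yield = finished / raw * 100
Substituting: Yield = 26.4040 / 46.7810 * 100
Result: 56.4417 %


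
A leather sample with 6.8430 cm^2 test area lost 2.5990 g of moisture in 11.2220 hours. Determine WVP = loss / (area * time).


Formula: WVP = loss / (area * time)
Substituting: WVP = 2.5990 / (6.8430 * 11.2220)
Result: 0.0338446 g/(cm^2*hr)


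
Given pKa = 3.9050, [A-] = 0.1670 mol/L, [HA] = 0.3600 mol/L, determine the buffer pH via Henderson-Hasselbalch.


ratio = [A-] / [HA] = 0.1670 / 0.3600 = 0.4639
log10(ratio) = -0.3336
pH = pKa + log10(ratio) = 3.9050 - 0.3336 = 3.5714


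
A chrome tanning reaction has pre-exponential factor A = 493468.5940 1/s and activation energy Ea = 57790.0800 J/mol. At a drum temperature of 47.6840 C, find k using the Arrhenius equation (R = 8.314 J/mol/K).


T_K = T_C + 273.15 = 47.6840 + 273.15 = 320.8340 K
exponent = -Ea / (R * T_K) = -57790.0800 / (8.314 * 320.8340) = -21.6652
k = A * exp(exponent) = 493468.5940 * exp(-21.6652) = 1.9239e-04 1/s


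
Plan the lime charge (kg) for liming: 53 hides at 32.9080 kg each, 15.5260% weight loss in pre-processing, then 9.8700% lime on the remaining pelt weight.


Total_raw = N * avg_wt = 53 * 32.9080 = 1744.1240 kg
Substrate = Total_raw * (1 - loss/100) = 1744.1240 * (1 - 15.5260/100) = 1473.3313 kg
Lime = Substrate * pct / 100 = 1473.3313 * 9.8700 / 100 = 145.4178 kg


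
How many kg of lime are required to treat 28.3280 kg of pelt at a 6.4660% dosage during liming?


Formula: Lime = substrate * pct / 100
Substituting: Lime = 28.3280 * 6.4660 / 100
Result: 1.8317 kg


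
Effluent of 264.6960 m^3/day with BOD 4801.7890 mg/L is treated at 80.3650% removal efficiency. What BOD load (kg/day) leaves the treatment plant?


Load_in = volume * conc / 1000 = 264.6960 * 4801.7890 / 1000 = 1271.0143 kg/day
Removed = Load_in * eff / 100 = 1271.0143 * 80.3650 / 100 = 1021.4507 kg/day
Load_out = Load_in - Removed = 1271.0143 - 1021.4507 = 249.5637 kg/day


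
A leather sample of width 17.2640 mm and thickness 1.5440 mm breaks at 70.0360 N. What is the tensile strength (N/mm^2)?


Formula: TS = force / (width * thickness)
Substituting: TS = 70.0360 / (17.2640 * 1.5440)
Result: 2.6274 N/mm^2


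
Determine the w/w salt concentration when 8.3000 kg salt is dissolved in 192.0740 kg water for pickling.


Formula: Conc = salt / (water + salt) * 100
Substituting: Conc = 8.3000 / (192.0740 + 8.3000) * 100
Result: 4.1423 %


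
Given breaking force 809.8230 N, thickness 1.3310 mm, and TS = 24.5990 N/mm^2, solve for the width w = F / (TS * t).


Formula: w = F / (TS * t)
Substituting: w = 809.8230 / (24.5990 * 1.3310)
Result: 24.7340 mm


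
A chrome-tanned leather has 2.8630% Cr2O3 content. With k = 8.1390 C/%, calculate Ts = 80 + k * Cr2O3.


Formula: Ts = 80 + k * Cr2O3
Substituting: Ts = 80 + 8.1390 * 2.8630
Result: 103.3020 C


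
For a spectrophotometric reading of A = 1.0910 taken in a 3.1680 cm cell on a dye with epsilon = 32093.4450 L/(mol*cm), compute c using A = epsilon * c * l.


Formula: c = A / (epsilon * l)
Substituting: c = 1.0910 / (32093.4450 * 3.1680)
Result: 1.0731e-05 mol/L


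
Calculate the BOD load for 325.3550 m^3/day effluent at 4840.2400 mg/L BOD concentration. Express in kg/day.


Formula: BOD_load = volume * conc / 1000
Substituting: BOD_load = 325.3550 * 4840.2400 / 1000
Result: 1574.7963 kg/day


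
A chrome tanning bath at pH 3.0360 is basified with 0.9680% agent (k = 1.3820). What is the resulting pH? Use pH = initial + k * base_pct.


Formula: pH_final = pH_initial + k * base_pct
Substituting: pH_final = 3.0360 + 1.3820 * 0.9680
Result: 4.3738


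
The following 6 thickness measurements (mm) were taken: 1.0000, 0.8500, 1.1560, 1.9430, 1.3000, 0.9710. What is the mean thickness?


Formula: Average = sum / n
Substituting: Average = 7.2200 / 6
Result: 1.2033 mm


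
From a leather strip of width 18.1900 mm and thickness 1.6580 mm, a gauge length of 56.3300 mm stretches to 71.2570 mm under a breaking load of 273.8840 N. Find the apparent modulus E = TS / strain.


TS = F / (w * t) = 273.8840 / (18.1900 * 1.6580) = 9.0813 N/mm^2
strain = (Lf - L0) / L0 = (71.2570 - 56.3300) / 56.3300 = 0.2650
E = TS / strain = 9.0813 / 0.2650 = 34.2702 N/mm^2


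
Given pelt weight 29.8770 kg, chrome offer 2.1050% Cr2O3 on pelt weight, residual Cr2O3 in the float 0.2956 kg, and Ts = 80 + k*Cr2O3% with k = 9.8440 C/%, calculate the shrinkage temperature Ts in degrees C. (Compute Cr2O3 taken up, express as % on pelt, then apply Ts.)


Offered = pelt * offer_pct / 100 = 29.8770 * 2.1050 / 100 = 0.6289 kg
Uptake = offered - residual = 0.6289 - 0.2956 = 0.3333 kg
Cr2O3% on pelt = uptake / pelt * 100 = 0.3333 / 29.8770 * 100 = 1.1156 %
Ts = 80 + k * Cr2O3% = 80 + 9.8440 * 1.1156 = 90.9821 C


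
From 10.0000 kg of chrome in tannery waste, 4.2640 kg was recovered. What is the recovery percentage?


Formula: Recovery = recovered / input * 100
Substituting: Recovery = 4.2640 / 10.0000 * 100
Result: 42.6400 %


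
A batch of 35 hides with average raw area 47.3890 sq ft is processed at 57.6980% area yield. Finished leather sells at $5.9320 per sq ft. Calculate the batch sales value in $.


Raw_total = N * avg_area = 35 * 47.3890 = 1658.6150 sq ft
Finished = Raw_total * yield / 100 = 1658.6150 * 57.6980 / 100 = 956.9877 sq ft
Value = Finished * price = 956.9877 * 5.9320 = 5676.8509 $


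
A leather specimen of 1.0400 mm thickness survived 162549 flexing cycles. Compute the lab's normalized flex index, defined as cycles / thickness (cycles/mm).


Formula: Index = cycles / thickness
Substituting: Index = 162549 / 1.0400
Result: 156297.1154 cycles/mm


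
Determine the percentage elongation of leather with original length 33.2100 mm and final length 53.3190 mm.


Formula: Elongation = (Lf - L0) / L0 * 100
Substituting: Elongation = (53.3190 - 33.2100) / 33.2100 * 100
Result: 60.5510 %


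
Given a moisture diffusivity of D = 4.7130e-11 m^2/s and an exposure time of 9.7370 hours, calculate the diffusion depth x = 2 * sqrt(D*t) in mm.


t = 9.7370 hr * 3600 = 35053.2000 s
D * t = 4.7130e-11 * 35053.2000 = 1.6521e-06
x = 2 * sqrt(D*t) = 2 * sqrt(1.6521e-06) = 0.00257065 m = 2.5706 mm


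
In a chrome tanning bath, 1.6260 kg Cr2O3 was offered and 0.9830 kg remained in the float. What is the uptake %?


Formula: Uptake = (offered - residual) / offered * 100
Substituting: Uptake = (1.6260 - 0.9830) / 1.6260 * 100
Result: 39.5449 %


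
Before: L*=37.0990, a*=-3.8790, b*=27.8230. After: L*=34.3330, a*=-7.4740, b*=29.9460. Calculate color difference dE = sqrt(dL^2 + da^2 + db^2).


dL = -2.7660, da = -3.5950, db = 2.1230
dE = sqrt((-2.7660)^2 + (-3.5950)^2 + 2.1230^2) = 5.0082


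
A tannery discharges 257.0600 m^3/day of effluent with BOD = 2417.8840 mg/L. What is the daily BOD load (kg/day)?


Formula: BOD_load = volume * conc / 1000
Substituting: BOD_load = 257.0600 * 2417.8840 / 1000
Result: 621.5413 kg/day


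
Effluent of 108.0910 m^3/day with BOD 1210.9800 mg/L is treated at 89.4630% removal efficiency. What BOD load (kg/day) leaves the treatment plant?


Load_in = volume * conc / 1000 = 108.0910 * 1210.9800 / 1000 = 130.8960 kg/day
Removed = Load_in * eff / 100 = 130.8960 * 89.4630 / 100 = 117.1035 kg/day
Load_out = Load_in - Removed = 130.8960 - 117.1035 = 13.7925 kg/day


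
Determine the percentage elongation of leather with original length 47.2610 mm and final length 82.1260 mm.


Formula: Elongation = (Lf - L0) / L0 * 100
Substituting: Elongation = (82.1260 - 47.2610) / 47.2610 * 100
Result: 73.7712 %


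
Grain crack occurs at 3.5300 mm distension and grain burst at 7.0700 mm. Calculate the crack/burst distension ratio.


Formula: Ratio = crack / burst
Substituting: Ratio = 3.5300 / 7.0700
Result: 0.4993


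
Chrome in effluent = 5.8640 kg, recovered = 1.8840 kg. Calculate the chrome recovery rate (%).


Formula: Recovery = recovered / input * 100
Substituting: Recovery = 1.8840 / 5.8640 * 100
Result: 32.1282 %


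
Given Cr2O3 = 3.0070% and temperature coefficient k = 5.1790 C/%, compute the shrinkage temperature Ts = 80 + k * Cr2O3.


Formula: Ts = 80 + k * Cr2O3
Substituting: Ts = 80 + 5.1790 * 3.0070
Result: 95.5733 C


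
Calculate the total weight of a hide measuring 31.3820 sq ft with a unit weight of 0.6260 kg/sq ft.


Formula: Weight = area * weight_per_sqft
Substituting: Weight = 31.3820 * 0.6260
Result: 19.6451 kg


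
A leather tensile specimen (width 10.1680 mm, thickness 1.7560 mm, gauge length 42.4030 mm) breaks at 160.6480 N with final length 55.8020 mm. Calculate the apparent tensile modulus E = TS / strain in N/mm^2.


TS = F / (w * t) = 160.6480 / (10.1680 * 1.7560) = 8.9974 N/mm^2
strain = (Lf - L0) / L0 = (55.8020 - 42.4030) / 42.4030 = 0.3160
E = TS / strain = 8.9974 / 0.3160 = 28.4734 N/mm^2


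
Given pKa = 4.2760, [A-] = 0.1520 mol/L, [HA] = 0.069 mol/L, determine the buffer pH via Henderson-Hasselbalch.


ratio = [A-] / [HA] = 0.1520 / 0.069 = 2.2029
log10(ratio) = 0.3430
pH = pKa + log10(ratio) = 4.2760 + 0.3430 = 4.6190


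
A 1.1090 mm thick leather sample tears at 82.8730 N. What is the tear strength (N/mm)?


Formula: Tear strength = force / thickness
Substituting: Tear strength = 82.8730 / 1.1090
Result: 74.7277 N/mm


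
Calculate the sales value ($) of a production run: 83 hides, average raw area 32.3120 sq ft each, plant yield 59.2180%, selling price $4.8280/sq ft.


Raw_total = N * avg_area = 83 * 32.3120 = 2681.8960 sq ft
Finished = Raw_total * yield / 100 = 2681.8960 * 59.2180 / 100 = 1588.1652 sq ft
Value = Finished * price = 1588.1652 * 4.8280 = 7667.6615 $


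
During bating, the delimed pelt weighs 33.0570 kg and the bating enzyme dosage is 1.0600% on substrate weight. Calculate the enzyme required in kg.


Formula: Enzyme = substrate * pct / 100
Substituting: Enzyme = 33.0570 * 1.0600 / 100
Result: 0.3504 kg


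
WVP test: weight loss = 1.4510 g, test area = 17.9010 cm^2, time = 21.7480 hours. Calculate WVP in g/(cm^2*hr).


Formula: WVP = loss / (area * time)
Substituting: WVP = 1.4510 / (17.9010 * 21.7480)
Result: 0.0037271 g/(cm^2*hr)


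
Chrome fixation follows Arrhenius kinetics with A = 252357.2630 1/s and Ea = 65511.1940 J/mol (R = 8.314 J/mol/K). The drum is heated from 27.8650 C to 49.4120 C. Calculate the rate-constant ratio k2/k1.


T1 = 27.8650 + 273.15 = 301.0150 K; T2 = 49.4120 + 273.15 = 322.5620 K
k1 = A * exp(-Ea/(R*T1)) = 252357.2630 * exp(-65511.1940/(8.314*301.0150)) = 1.0803e-06 1/s
k2 = A * exp(-Ea/(R*T2)) = 252357.2630 * exp(-65511.1940/(8.314*322.5620)) = 6.2082e-06 1/s
k2/k1 = 6.2082e-06 / 1.0803e-06 = 5.7466


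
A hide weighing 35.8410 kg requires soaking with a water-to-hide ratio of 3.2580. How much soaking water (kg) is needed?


Formula: Water = hide_weight * ratio
Substituting: Water = 35.8410 * 3.2580
Result: 116.7700 kg


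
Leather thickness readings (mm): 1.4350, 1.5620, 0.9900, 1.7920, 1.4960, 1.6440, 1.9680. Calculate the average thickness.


Formula: Average = sum / n
Substituting: Average = 10.8870 / 7
Result: 1.5553 mm


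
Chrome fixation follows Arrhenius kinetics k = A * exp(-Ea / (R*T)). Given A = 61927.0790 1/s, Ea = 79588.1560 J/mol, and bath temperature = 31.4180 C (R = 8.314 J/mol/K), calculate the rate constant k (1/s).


T_K = T_C + 273.15 = 31.4180 + 273.15 = 304.5680 K
exponent = -Ea / (R * T_K) = -79588.1560 / (8.314 * 304.5680) = -31.4307
k = A * exp(exponent) = 61927.0790 * exp(-31.4307) = 1.3858e-09 1/s


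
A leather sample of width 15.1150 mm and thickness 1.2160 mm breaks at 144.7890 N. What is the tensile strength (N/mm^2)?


Formula: TS = force / (width * thickness)
Substituting: TS = 144.7890 / (15.1150 * 1.2160)
Result: 7.8776 N/mm^2


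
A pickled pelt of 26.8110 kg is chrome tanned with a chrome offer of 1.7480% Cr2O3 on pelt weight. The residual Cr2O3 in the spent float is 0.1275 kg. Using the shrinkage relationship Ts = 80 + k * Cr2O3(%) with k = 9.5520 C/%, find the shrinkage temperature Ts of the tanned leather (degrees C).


Offered = pelt * offer_pct / 100 = 26.8110 * 1.7480 / 100 = 0.4687 kg
Uptake = offered - residual = 0.4687 - 0.1275 = 0.3412 kg
Cr2O3% on pelt = uptake / pelt * 100 = 0.3412 / 26.8110 * 100 = 1.2724 %
Ts = 80 + k * Cr2O3% = 80 + 9.5520 * 1.2724 = 92.1544 C


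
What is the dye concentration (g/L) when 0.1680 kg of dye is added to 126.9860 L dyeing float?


Formula: Conc = dye_mass(kg) / volume(L) * 1000
Substituting: Conc = 0.1680 / 126.9860 * 1000
Result: 1.3230 g/L


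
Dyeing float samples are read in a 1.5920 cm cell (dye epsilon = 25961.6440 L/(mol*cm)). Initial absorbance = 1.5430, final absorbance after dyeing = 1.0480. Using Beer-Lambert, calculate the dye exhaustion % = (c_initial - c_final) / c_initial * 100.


c_initial = A_i / (epsilon * l) = 1.5430 / (25961.6440 * 1.5920) = 3.7333e-05 mol/L
c_final = A_f / (epsilon * l) = 1.0480 / (25961.6440 * 1.5920) = 2.5356e-05 mol/L
Exhaustion = (c_initial - c_final) / c_initial * 100 = (3.7333e-05 - 2.5356e-05) / 3.7333e-05 * 100 = 32.0804 %


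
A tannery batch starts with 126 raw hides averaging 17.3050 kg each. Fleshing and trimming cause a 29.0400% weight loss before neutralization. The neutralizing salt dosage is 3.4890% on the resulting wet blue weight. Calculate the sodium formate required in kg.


Total_raw = N * avg_wt = 126 * 17.3050 = 2180.4300 kg
Substrate = Total_raw * (1 - loss/100) = 2180.4300 * (1 - 29.0400/100) = 1547.2331 kg
Neutralizer = Substrate * pct / 100 = 1547.2331 * 3.4890 / 100 = 53.9830 kg


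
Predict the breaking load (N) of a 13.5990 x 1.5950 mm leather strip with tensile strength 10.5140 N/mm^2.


Formula: F = TS * w * t
Substituting: F = 10.5140 * 13.5990 * 1.5950
Result: 228.0529 N


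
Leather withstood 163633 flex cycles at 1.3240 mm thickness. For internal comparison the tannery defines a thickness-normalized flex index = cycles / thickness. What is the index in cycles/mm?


Formula: Index = cycles / thickness
Substituting: Index = 163633 / 1.3240
Result: 123589.8792 cycles/mm


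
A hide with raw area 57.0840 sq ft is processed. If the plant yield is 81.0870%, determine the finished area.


Formula: finished = raw * yield / 100
Substituting: finished = 57.0840 * 81.0870 / 100
Result: 46.2877 sq ft


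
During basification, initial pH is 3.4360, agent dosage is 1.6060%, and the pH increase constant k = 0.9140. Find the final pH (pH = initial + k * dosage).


Formula: pH_final = pH_initial + k * base_pct
Substituting: pH_final = 3.4360 + 0.9140 * 1.6060
Result: 4.9039
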